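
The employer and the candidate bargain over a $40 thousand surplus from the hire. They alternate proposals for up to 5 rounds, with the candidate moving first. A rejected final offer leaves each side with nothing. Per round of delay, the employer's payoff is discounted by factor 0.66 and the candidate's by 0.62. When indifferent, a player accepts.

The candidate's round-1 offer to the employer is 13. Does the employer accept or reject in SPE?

Work out the employer's continuation value if the offer is rejected.
Round 5 (the candidate proposes): rejection yields 0 for the employer; the candidate offers 0 and keeps 40.
Round 4 (the employer proposes): the candidate can get 40 next round, worth 0.62 × 40 = 24.8 now. The employer offers 24.8 and keeps 40 − 24.8 = 15.2.
Round 3 (the candidate proposes): the employer can get 15.2 next round, worth 0.66 × 15.2 = 10.032 now; the candidate offers that and keeps 29.968.
Round 2 (the employer proposes): the candidate can get 29.968 next round, worth 0.62 × 29.968 = 18.58016 now. The employer offers 18.58016 and keeps 40 − 18.58016 = 21.41984.
So by rejecting in round 1, the employer gets 21.41984 next round, worth 0.66 × 21.41984 = 14.1370944 now.
Offer 13 < 14.1370944, so the employer rejects.

Reject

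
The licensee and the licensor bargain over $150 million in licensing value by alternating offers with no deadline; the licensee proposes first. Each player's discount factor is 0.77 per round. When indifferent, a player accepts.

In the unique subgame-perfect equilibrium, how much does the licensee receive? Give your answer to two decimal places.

Let x be the licensee's share when the licensee proposes and y be the licensor's share when the licensor proposes.
The licensor accepts iff offered ≥ 0.77·y, so x = 150 − 0.77y. Symmetrically y = 150 − 0.77x.
Substituting: x = 150 − 0.77(150 − 0.77x), giving x(1 − 0.77·0.77) = 150(1 − 0.77).
So x = 150 × 0.23 / 0.4071 ≈ 84.7458, and the licensor receives 150 − x ≈ 65.2542.

84.75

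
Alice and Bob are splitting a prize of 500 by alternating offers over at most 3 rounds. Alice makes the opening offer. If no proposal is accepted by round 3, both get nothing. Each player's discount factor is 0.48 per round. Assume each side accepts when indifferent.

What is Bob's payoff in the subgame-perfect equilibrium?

Round 3 (Alice proposes): rejection yields 0 for Bob; Alice offers 0 and keeps 500.
Round 2 (Bob proposes): Alice can get 500 next round, worth 0.48 × 500 = 240 now; Bob offers that and keeps 260.
Round 1 (Alice proposes): Bob can get 260 next round, worth 0.48 × 260 = 124.8 now; Alice offers that and keeps 375.2.

124.8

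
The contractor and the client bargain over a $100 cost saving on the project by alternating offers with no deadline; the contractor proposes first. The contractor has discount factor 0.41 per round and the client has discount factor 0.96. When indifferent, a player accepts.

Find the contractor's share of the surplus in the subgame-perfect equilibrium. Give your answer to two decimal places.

When the contractor proposes, the client accepts any offer worth at least 0.96 times what the client would get by proposing next round; and vice versa.
This gives x = 100 − 0.96y and y = 100 − 0.41x, where x and y are each side's share when it proposes.
Hence (1 − 0.96·0.41)x = 100(1 − 0.96), i.e. 0.6064·x = 4.
x ≈ 6.5963; the client's share is 100 − x ≈ 93.4037.

6.60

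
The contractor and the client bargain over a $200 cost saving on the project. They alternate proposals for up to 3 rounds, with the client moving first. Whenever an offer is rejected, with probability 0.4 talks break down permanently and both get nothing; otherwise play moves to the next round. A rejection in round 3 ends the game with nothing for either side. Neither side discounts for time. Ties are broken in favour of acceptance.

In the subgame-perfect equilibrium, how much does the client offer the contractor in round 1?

48

By backward induction:
Round 3 (the client proposes): rejection yields 0 for the contractor; the client offers 0 and keeps 200.
Round 2 (the contractor proposes): rejecting gives the client an expected 0.6 × 200 = 120, so the contractor offers 120, keeping 80.
Round 1 (the client proposes): rejecting gives the contractor an expected 0.6 × 80 = 48, so the client offers 48, keeping 152.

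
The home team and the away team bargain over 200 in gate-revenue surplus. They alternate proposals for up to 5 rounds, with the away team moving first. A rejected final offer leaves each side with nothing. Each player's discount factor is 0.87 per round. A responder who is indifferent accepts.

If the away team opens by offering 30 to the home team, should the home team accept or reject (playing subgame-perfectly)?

Reject

Work out the home team's continuation value if the offer is rejected.
Round 5 (the away team proposes): rejection yields 0 for the home team; the away team offers 0 and keeps 200.
Round 4 (the home team proposes): the away team can get 200 next round, worth 0.87 × 200 = 174 now. The home team offers 174 and keeps 200 − 174 = 26.
Round 3 (the away team proposes): the home team can get 26 next round, worth 0.87 × 26 = 22.62 now; the away team offers that and keeps 177.38.
Round 2 (the home team proposes): the away team can get 177.38 next round, worth 0.87 × 177.38 = 154.3206 now; the home team offers that and keeps 45.6794.
So by rejecting in round 1, the home team gets 45.6794 next round, worth 0.87 × 45.6794 = 39.741078 now.
Offer 30 < 39.741078, so the home team rejects.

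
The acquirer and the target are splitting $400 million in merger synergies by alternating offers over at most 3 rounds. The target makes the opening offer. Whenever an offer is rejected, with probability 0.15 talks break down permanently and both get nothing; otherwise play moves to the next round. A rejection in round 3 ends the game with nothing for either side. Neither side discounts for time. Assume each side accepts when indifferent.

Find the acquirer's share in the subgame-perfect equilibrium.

51

By backward induction:
Round 3 (the target proposes): rejection yields 0 for the acquirer; the target offers 0 and keeps 400.
Round 2 (the acquirer proposes): rejecting gives the target an expected 0.85 × 400 = 340; the acquirer offers that and keeps 60.
Round 1 (the target proposes): rejecting gives the acquirer an expected 0.85 × 60 = 51. The target offers 51 and keeps 400 − 51 = 349.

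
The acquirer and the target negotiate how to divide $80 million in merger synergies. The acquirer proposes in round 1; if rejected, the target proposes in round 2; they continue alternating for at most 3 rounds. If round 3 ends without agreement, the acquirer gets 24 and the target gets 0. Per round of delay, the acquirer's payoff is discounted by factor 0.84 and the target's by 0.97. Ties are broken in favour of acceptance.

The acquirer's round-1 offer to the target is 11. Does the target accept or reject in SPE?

Reject

Work out the target's continuation value if the offer is rejected.
Round 3 (the acquirer proposes): the target will accept anything ≥ 0, so the acquirer offers 0 and keeps 80.
Round 2 (the target proposes): the acquirer can get 80 next round, worth 0.84 × 80 = 67.2 now; the target offers that and keeps 12.8.
So by rejecting in round 1, the target gets 12.8 next round, worth 0.97 × 12.8 = 12.416 now.
Offer 11 < 12.416, so the target rejects.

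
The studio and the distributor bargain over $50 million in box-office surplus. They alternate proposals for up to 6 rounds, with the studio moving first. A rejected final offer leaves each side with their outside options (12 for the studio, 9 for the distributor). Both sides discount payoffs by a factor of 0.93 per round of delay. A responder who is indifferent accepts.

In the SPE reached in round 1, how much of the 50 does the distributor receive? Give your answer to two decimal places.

Round 6 (the distributor proposes): the studio gets 12 if talks fail, so the distributor offers 12 and keeps 38.
Round 5 (the studio proposes): the distributor can get 38 next round, worth 0.93 × 38 = 35.34 now, so the studio offers 35.34, keeping 14.66.
Round 4 (the distributor proposes): the studio can get 14.66 next round, worth 0.93 × 14.66 = 13.6338 now; the distributor offers that and keeps 36.3662.
Round 3 (the studio proposes): the distributor can get 36.3662 next round, worth 0.93 × 36.3662 = 33.820566 now; the studio offers that and keeps 16.179434.
Round 2 (the distributor proposes): the studio can get 16.179434 next round, worth 0.93 × 16.179434 = 15.04687362 now; the distributor offers that and keeps 34.95312638.
Round 1 (the studio proposes): the distributor can get 34.95312638 next round, worth 0.93 × 34.95312638 = 32.5064075334 now, so the studio offers 32.5064075334, keeping 17.4935924666.

32.51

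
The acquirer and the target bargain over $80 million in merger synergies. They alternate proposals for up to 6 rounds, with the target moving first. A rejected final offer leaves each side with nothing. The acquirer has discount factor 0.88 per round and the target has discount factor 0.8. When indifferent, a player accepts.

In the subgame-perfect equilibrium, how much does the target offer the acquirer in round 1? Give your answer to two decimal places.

58.88

Work backward from the last round.
Round 6 (the acquirer proposes): rejection yields 0 for the target; the acquirer offers 0 and keeps 80.
Round 5 (the target proposes): the acquirer can get 80 next round, worth 0.88 × 80 = 70.4 now; the target offers that and keeps 9.6.
Round 4 (the acquirer proposes): the target can get 9.6 next round, worth 0.8 × 9.6 = 7.68 now; the acquirer offers that and keeps 72.32.
Round 3 (the target proposes): the acquirer can get 72.32 next round, worth 0.88 × 72.32 = 63.6416 now; the target offers that and keeps 16.3584.
Round 2 (the acquirer proposes): the target can get 16.3584 next round, worth 0.8 × 16.3584 = 13.08672 now, so the acquirer offers 13.08672, keeping 66.91328.
Round 1 (the target proposes): the acquirer can get 66.91328 next round, worth 0.88 × 66.91328 = 58.8836864 now. The target offers 58.8836864 and keeps 80 − 58.8836864 = 21.1163136.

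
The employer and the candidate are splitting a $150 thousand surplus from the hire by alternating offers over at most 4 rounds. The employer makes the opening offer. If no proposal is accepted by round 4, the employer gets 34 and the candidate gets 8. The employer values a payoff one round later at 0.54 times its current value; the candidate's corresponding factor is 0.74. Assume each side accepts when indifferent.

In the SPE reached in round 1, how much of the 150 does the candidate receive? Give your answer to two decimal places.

85.36

Round 4 (the candidate proposes): the employer gets 34 if talks fail, so the candidate offers 34 and keeps 116.
Round 3 (the employer proposes): the candidate can get 116 next round, worth 0.74 × 116 = 85.84 now. The employer offers 85.84 and keeps 150 − 85.84 = 64.16.
Round 2 (the candidate proposes): the employer can get 64.16 next round, worth 0.54 × 64.16 = 34.6464 now; the candidate offers that and keeps 115.3536.
Round 1 (the employer proposes): the candidate can get 115.3536 next round, worth 0.74 × 115.3536 = 85.361664 now; the employer offers that and keeps 64.638336.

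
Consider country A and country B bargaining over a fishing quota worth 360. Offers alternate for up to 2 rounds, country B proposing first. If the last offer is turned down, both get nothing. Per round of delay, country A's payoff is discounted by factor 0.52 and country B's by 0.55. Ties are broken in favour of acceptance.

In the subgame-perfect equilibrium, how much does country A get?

Solve by backward induction from round 2.
Round 2 (country A proposes): rejection yields 0 for country B; country A offers 0 and keeps 360.
Round 1 (country B proposes): country A can get 360 next round, worth 0.52 × 360 = 187.2 now. Country B offers 187.2 and keeps 360 − 187.2 = 172.8.

187.2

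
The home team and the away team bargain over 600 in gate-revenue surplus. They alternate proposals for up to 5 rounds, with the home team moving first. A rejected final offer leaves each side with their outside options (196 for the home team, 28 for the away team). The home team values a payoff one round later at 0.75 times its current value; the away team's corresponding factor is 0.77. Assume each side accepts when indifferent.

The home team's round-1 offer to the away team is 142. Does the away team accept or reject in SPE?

Reject

Work out the away team's continuation value if the offer is rejected.
Round 5 (the home team proposes): the away team gets 28 if talks fail, so the home team offers 28 and keeps 572.
Round 4 (the away team proposes): the home team can get 572 next round, worth 0.75 × 572 = 429 now. The away team offers 429 and keeps 600 − 429 = 171.
Round 3 (the home team proposes): the away team can get 171 next round, worth 0.77 × 171 = 131.67 now; the home team offers that and keeps 468.33.
Round 2 (the away team proposes): the home team can get 468.33 next round, worth 0.75 × 468.33 = 351.2475 now; the away team offers that and keeps 248.7525.
So by rejecting in round 1, the away team gets 248.7525 next round, worth 0.77 × 248.7525 = 191.539425 now.
Offer 142 < 191.539425, so the away team rejects.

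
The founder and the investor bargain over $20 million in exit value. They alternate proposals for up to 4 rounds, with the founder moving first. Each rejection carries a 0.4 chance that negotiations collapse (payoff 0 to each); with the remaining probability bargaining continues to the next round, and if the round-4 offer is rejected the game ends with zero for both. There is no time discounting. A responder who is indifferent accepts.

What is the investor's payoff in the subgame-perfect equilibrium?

9.12

Round 4 (the investor proposes): rejection yields 0 for the founder; the investor offers 0 and keeps 20.
Round 3 (the founder proposes): rejecting gives the investor an expected 0.6 × 20 = 12. The founder offers 12 and keeps 20 − 12 = 8.
Round 2 (the investor proposes): rejecting gives the founder an expected 0.6 × 8 = 4.8; the investor offers that and keeps 15.2.
Round 1 (the founder proposes): rejecting gives the investor an expected 0.6 × 15.2 = 9.12; the founder offers that and keeps 10.88.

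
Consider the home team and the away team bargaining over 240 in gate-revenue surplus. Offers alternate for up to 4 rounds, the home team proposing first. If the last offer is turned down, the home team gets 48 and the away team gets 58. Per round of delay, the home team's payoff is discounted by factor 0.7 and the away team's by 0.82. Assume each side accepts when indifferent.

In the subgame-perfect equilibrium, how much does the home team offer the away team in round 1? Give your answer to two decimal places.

149.41

Round 4 (the away team proposes): the home team gets 48 if talks fail, so the away team offers 48 and keeps 192.
Round 3 (the home team proposes): the away team can get 192 next round, worth 0.82 × 192 = 157.44 now; the home team offers that and keeps 82.56.
Round 2 (the away team proposes): the home team can get 82.56 next round, worth 0.7 × 82.56 = 57.792 now, so the away team offers 57.792, keeping 182.208.
Round 1 (the home team proposes): the away team can get 182.208 next round, worth 0.82 × 182.208 = 149.41056 now, so the home team offers 149.41056, keeping 90.58944.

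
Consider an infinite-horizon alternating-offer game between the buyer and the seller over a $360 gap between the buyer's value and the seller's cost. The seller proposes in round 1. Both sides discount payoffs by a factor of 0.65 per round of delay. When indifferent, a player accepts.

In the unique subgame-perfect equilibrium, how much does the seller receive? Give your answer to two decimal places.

In a stationary SPE each proposer offers the other exactly their discounted continuation value.
If the seller keeps x when proposing and the buyer keeps y when proposing, then x = 360 − 0.65y and y = 360 − 0.65x.
Solving: x = 360(1 − 0.65) / (1 − 0.65·0.65) = 126 / 0.5775 ≈ 218.1818.
The buyer gets 360 − 218.1818 ≈ 141.8182.

218.18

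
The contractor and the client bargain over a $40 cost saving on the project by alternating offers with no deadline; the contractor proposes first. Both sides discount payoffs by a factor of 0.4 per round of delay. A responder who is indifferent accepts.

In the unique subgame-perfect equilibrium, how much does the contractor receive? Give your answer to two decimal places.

28.57

When the contractor proposes, the client accepts any offer worth at least 0.4 times what the client would get by proposing next round; and vice versa.
This gives x = 40 − 0.4y and y = 40 − 0.4x, where x and y are each side's share when it proposes.
Hence (1 − 0.4·0.4)x = 40(1 − 0.4), i.e. 0.84·x = 24.
x ≈ 28.5714; the client's share is 40 − x ≈ 11.4286.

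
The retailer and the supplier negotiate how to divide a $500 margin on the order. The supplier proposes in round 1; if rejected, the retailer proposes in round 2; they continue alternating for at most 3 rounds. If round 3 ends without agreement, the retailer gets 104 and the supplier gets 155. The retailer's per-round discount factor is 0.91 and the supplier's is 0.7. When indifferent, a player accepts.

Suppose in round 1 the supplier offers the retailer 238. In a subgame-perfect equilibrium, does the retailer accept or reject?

Accept

Round 3 (the supplier proposes): the retailer gets 104 if talks fail, so the supplier offers 104 and keeps 396.
Round 2 (the retailer proposes): the supplier can get 396 next round, worth 0.7 × 396 = 277.2 now. The retailer offers 277.2 and keeps 500 − 277.2 = 222.8.
So by rejecting in round 1, the retailer gets 222.8 next round, worth 0.91 × 222.8 = 202.748 now.
Offer 238 ≥ 202.748, so the retailer accepts.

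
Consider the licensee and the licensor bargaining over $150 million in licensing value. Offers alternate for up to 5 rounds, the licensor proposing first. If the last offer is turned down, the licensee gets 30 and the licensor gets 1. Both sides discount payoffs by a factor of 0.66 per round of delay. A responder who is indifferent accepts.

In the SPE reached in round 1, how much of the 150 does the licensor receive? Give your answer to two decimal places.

95.99

Work backward from the last round.
Round 5 (the licensor proposes): the licensee gets 30 if talks fail, so the licensor offers 30 and keeps 120.
Round 4 (the licensee proposes): the licensor can get 120 next round, worth 0.66 × 120 = 79.2 now, so the licensee offers 79.2, keeping 70.8.
Round 3 (the licensor proposes): the licensee can get 70.8 next round, worth 0.66 × 70.8 = 46.728 now; the licensor offers that and keeps 103.272.
Round 2 (the licensee proposes): the licensor can get 103.272 next round, worth 0.66 × 103.272 = 68.15952 now; the licensee offers that and keeps 81.84048.
Round 1 (the licensor proposes): the licensee can get 81.84048 next round, worth 0.66 × 81.84048 = 54.0147168 now, so the licensor offers 54.0147168, keeping 95.9852832.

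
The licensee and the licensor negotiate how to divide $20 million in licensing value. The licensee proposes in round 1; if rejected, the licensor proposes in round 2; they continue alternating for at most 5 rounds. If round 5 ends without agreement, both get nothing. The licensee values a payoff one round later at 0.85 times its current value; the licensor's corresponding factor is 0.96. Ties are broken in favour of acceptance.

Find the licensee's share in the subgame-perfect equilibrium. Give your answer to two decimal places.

14.77

Work backward from the last round.
Round 5 (the licensee proposes): the licensor will accept anything ≥ 0, so the licensee offers 0 and keeps 20.
Round 4 (the licensor proposes): the licensee can get 20 next round, worth 0.85 × 20 = 17 now; the licensor offers that and keeps 3.
Round 3 (the licensee proposes): the licensor can get 3 next round, worth 0.96 × 3 = 2.88 now, so the licensee offers 2.88, keeping 17.12.
Round 2 (the licensor proposes): the licensee can get 17.12 next round, worth 0.85 × 17.12 = 14.552 now; the licensor offers that and keeps 5.448.
Round 1 (the licensee proposes): the licensor can get 5.448 next round, worth 0.96 × 5.448 = 5.23008 now; the licensee offers that and keeps 14.76992.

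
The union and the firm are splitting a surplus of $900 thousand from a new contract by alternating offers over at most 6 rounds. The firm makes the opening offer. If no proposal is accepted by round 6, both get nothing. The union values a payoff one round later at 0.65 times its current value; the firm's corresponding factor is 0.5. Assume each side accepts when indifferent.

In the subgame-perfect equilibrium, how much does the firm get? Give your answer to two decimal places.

450.65

By backward induction:
Round 6 (the union proposes): the firm will accept anything ≥ 0, so the union offers 0 and keeps 900.
Round 5 (the firm proposes): the union can get 900 next round, worth 0.65 × 900 = 585 now; the firm offers that and keeps 315.
Round 4 (the union proposes): the firm can get 315 next round, worth 0.5 × 315 = 157.5 now, so the union offers 157.5, keeping 742.5.
Round 3 (the firm proposes): the union can get 742.5 next round, worth 0.65 × 742.5 = 482.625 now, so the firm offers 482.625, keeping 417.375.
Round 2 (the union proposes): the firm can get 417.375 next round, worth 0.5 × 417.375 = 208.6875 now. The union offers 208.6875 and keeps 900 − 208.6875 = 691.3125.
Round 1 (the firm proposes): the union can get 691.3125 next round, worth 0.65 × 691.3125 = 449.353125 now, so the firm offers 449.353125, keeping 450.646875.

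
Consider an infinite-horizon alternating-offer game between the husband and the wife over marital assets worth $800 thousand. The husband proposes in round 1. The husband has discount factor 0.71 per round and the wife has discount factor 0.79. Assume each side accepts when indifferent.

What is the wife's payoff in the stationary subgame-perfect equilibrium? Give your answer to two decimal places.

417.40

Let x be the husband's share when the husband proposes and y be the wife's share when the wife proposes.
The wife accepts iff offered ≥ 0.79·y, so x = 800 − 0.79y. Symmetrically y = 800 − 0.71x.
Substituting: x = 800 − 0.79(800 − 0.71x), giving x(1 − 0.71·0.79) = 800(1 − 0.79).
So x = 800 × 0.21 / 0.4391 ≈ 382.6008, and the wife receives 800 − x ≈ 417.3992.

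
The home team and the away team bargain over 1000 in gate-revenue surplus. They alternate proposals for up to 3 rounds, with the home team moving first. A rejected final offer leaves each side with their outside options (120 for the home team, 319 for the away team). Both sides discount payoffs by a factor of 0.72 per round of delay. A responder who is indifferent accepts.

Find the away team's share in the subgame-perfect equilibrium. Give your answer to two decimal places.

366.97

By backward induction:
Round 3 (the home team proposes): the away team gets 319 if talks fail, so the home team offers 319 and keeps 681.
Round 2 (the away team proposes): the home team can get 681 next round, worth 0.72 × 681 = 490.32 now. The away team offers 490.32 and keeps 1000 − 490.32 = 509.68.
Round 1 (the home team proposes): the away team can get 509.68 next round, worth 0.72 × 509.68 = 366.9696 now, so the home team offers 366.9696, keeping 633.0304.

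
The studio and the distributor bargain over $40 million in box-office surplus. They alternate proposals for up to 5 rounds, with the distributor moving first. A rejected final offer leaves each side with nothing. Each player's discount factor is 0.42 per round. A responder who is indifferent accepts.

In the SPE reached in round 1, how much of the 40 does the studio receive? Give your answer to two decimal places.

Round 5 (the distributor proposes): the studio will accept anything ≥ 0, so the distributor offers 0 and keeps 40.
Round 4 (the studio proposes): the distributor can get 40 next round, worth 0.42 × 40 = 16.8 now; the studio offers that and keeps 23.2.
Round 3 (the distributor proposes): the studio can get 23.2 next round, worth 0.42 × 23.2 = 9.744 now; the distributor offers that and keeps 30.256.
Round 2 (the studio proposes): the distributor can get 30.256 next round, worth 0.42 × 30.256 = 12.70752 now, so the studio offers 12.70752, keeping 27.29248.
Round 1 (the distributor proposes): the studio can get 27.29248 next round, worth 0.42 × 27.29248 = 11.4628416 now. The distributor offers 11.4628416 and keeps 40 − 11.4628416 = 28.5371584.

11.46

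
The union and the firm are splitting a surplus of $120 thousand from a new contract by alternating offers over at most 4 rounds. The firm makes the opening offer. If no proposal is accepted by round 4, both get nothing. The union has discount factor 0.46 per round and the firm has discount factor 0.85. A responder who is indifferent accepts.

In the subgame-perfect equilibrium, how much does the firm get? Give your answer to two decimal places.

Round 4 (the union proposes): rejection yields 0 for the firm; the union offers 0 and keeps 120.
Round 3 (the firm proposes): the union can get 120 next round, worth 0.46 × 120 = 55.2 now. The firm offers 55.2 and keeps 120 − 55.2 = 64.8.
Round 2 (the union proposes): the firm can get 64.8 next round, worth 0.85 × 64.8 = 55.08 now. The union offers 55.08 and keeps 120 − 55.08 = 64.92.
Round 1 (the firm proposes): the union can get 64.92 next round, worth 0.46 × 64.92 = 29.8632 now, so the firm offers 29.8632, keeping 90.1368.

90.14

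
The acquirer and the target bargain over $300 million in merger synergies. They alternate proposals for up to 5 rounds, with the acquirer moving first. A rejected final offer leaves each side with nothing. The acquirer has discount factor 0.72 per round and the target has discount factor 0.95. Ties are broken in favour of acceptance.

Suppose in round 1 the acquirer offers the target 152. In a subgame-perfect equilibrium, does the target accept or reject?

Accept

Round 5 (the acquirer proposes): rejection yields 0 for the target; the acquirer offers 0 and keeps 300.
Round 4 (the target proposes): the acquirer can get 300 next round, worth 0.72 × 300 = 216 now, so the target offers 216, keeping 84.
Round 3 (the acquirer proposes): the target can get 84 next round, worth 0.95 × 84 = 79.8 now. The acquirer offers 79.8 and keeps 300 − 79.8 = 220.2.
Round 2 (the target proposes): the acquirer can get 220.2 next round, worth 0.72 × 220.2 = 158.544 now; the target offers that and keeps 141.456.
So by rejecting in round 1, the target gets 141.456 next round, worth 0.95 × 141.456 = 134.3832 now.
Offer 152 ≥ 134.3832, so the target accepts.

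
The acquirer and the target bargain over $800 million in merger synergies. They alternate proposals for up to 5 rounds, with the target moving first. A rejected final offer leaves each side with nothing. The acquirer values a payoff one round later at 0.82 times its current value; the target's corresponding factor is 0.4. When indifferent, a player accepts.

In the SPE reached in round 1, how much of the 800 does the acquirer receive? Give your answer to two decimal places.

Round 5 (the target proposes): rejection yields 0 for the acquirer; the target offers 0 and keeps 800.
Round 4 (the acquirer proposes): the target can get 800 next round, worth 0.4 × 800 = 320 now. The acquirer offers 320 and keeps 800 − 320 = 480.
Round 3 (the target proposes): the acquirer can get 480 next round, worth 0.82 × 480 = 393.6 now, so the target offers 393.6, keeping 406.4.
Round 2 (the acquirer proposes): the target can get 406.4 next round, worth 0.4 × 406.4 = 162.56 now, so the acquirer offers 162.56, keeping 637.44.
Round 1 (the target proposes): the acquirer can get 637.44 next round, worth 0.82 × 637.44 = 522.7008 now. The target offers 522.7008 and keeps 800 − 522.7008 = 277.2992.

522.70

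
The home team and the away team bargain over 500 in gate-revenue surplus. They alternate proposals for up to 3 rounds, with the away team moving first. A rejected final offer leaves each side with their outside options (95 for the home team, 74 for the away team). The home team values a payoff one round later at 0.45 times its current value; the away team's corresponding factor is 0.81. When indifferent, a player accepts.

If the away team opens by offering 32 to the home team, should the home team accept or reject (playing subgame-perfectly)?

Reject

Round 3 (the away team proposes): the home team gets 95 if talks fail, so the away team offers 95 and keeps 405.
Round 2 (the home team proposes): the away team can get 405 next round, worth 0.81 × 405 = 328.05 now; the home team offers that and keeps 171.95.
So by rejecting in round 1, the home team gets 171.95 next round, worth 0.45 × 171.95 = 77.3775 now.
Offer 32 < 77.3775, so the home team rejects.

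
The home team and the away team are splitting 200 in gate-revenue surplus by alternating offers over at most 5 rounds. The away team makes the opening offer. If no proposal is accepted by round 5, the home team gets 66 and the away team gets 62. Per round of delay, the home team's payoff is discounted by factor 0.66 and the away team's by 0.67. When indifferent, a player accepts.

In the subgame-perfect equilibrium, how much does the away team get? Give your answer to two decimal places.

Round 5 (the away team proposes): the home team gets 66 if talks fail, so the away team offers 66 and keeps 134.
Round 4 (the home team proposes): the away team can get 134 next round, worth 0.67 × 134 = 89.78 now. The home team offers 89.78 and keeps 200 − 89.78 = 110.22.
Round 3 (the away team proposes): the home team can get 110.22 next round, worth 0.66 × 110.22 = 72.7452 now. The away team offers 72.7452 and keeps 200 − 72.7452 = 127.2548.
Round 2 (the home team proposes): the away team can get 127.2548 next round, worth 0.67 × 127.2548 = 85.260716 now; the home team offers that and keeps 114.739284.
Round 1 (the away team proposes): the home team can get 114.739284 next round, worth 0.66 × 114.739284 = 75.72792744 now, so the away team offers 75.72792744, keeping 124.27207256.

124.27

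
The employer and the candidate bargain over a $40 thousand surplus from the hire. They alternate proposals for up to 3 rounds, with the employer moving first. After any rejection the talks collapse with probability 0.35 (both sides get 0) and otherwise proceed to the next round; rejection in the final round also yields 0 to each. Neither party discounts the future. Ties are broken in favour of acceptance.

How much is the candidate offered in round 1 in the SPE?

9.1

Round 3 (the employer proposes): the candidate will accept anything ≥ 0, so the employer offers 0 and keeps 40.
Round 2 (the candidate proposes): rejecting gives the employer an expected 0.65 × 40 = 26, so the candidate offers 26, keeping 14.
Round 1 (the employer proposes): rejecting gives the candidate an expected 0.65 × 14 = 9.1; the employer offers that and keeps 30.9.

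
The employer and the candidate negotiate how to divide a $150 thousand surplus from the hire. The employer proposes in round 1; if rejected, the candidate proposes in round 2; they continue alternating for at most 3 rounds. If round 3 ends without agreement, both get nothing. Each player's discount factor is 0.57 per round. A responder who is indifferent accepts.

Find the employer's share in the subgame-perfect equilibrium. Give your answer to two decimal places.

Round 3 (the employer proposes): rejection yields 0 for the candidate; the employer offers 0 and keeps 150.
Round 2 (the candidate proposes): the employer can get 150 next round, worth 0.57 × 150 = 85.5 now. The candidate offers 85.5 and keeps 150 − 85.5 = 64.5.
Round 1 (the employer proposes): the candidate can get 64.5 next round, worth 0.57 × 64.5 = 36.765 now. The employer offers 36.765 and keeps 150 − 36.765 = 113.235.

113.24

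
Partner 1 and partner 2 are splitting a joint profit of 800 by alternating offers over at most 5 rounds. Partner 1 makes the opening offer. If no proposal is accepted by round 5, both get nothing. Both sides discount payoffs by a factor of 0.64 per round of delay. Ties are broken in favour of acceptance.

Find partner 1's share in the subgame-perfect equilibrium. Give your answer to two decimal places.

540.18

Round 5 (partner 1 proposes): partner 2 will accept anything ≥ 0, so partner 1 offers 0 and keeps 800.
Round 4 (partner 2 proposes): partner 1 can get 800 next round, worth 0.64 × 800 = 512 now, so partner 2 offers 512, keeping 288.
Round 3 (partner 1 proposes): partner 2 can get 288 next round, worth 0.64 × 288 = 184.32 now. Partner 1 offers 184.32 and keeps 800 − 184.32 = 615.68.
Round 2 (partner 2 proposes): partner 1 can get 615.68 next round, worth 0.64 × 615.68 = 394.0352 now; partner 2 offers that and keeps 405.9648.
Round 1 (partner 1 proposes): partner 2 can get 405.9648 next round, worth 0.64 × 405.9648 = 259.817472 now, so partner 1 offers 259.817472, keeping 540.182528.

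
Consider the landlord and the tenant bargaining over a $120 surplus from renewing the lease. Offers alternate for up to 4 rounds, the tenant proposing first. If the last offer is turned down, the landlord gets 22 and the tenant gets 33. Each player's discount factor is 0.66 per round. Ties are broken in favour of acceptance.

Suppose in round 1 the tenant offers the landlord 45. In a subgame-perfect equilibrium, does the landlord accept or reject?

Round 4 (the landlord proposes): the tenant gets 33 if talks fail, so the landlord offers 33 and keeps 87.
Round 3 (the tenant proposes): the landlord can get 87 next round, worth 0.66 × 87 = 57.42 now, so the tenant offers 57.42, keeping 62.58.
Round 2 (the landlord proposes): the tenant can get 62.58 next round, worth 0.66 × 62.58 = 41.3028 now. The landlord offers 41.3028 and keeps 120 − 41.3028 = 78.6972.
So by rejecting in round 1, the landlord gets 78.6972 next round, worth 0.66 × 78.6972 = 51.940152 now.
Offer 45 < 51.940152, so the landlord rejects.

Reject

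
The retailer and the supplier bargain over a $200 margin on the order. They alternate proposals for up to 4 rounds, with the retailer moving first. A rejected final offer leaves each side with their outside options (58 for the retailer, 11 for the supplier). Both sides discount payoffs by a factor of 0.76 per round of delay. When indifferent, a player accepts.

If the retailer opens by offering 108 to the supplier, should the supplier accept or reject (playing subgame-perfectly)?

Work out the supplier's continuation value if the offer is rejected.
Round 4 (the supplier proposes): the retailer gets 58 if talks fail, so the supplier offers 58 and keeps 142.
Round 3 (the retailer proposes): the supplier can get 142 next round, worth 0.76 × 142 = 107.92 now. The retailer offers 107.92 and keeps 200 − 107.92 = 92.08.
Round 2 (the supplier proposes): the retailer can get 92.08 next round, worth 0.76 × 92.08 = 69.9808 now; the supplier offers that and keeps 130.0192.
So by rejecting in round 1, the supplier gets 130.0192 next round, worth 0.76 × 130.0192 = 98.814592 now.
Offer 108 ≥ 98.814592, so the supplier accepts.

Accept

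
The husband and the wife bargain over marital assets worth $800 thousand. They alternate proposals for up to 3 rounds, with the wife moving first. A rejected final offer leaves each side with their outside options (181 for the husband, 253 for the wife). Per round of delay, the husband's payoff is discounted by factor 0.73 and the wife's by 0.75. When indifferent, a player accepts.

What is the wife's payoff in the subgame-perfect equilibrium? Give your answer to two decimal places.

554.90

Round 3 (the wife proposes): the husband gets 181 if talks fail, so the wife offers 181 and keeps 619.
Round 2 (the husband proposes): the wife can get 619 next round, worth 0.75 × 619 = 464.25 now; the husband offers that and keeps 335.75.
Round 1 (the wife proposes): the husband can get 335.75 next round, worth 0.73 × 335.75 = 245.0975 now; the wife offers that and keeps 554.9025.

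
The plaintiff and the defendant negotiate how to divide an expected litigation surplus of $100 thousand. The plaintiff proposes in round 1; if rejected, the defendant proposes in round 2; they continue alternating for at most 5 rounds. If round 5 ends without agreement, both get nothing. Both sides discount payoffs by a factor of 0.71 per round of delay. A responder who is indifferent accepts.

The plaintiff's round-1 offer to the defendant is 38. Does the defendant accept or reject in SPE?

Round 5 (the plaintiff proposes): rejection yields 0 for the defendant; the plaintiff offers 0 and keeps 100.
Round 4 (the defendant proposes): the plaintiff can get 100 next round, worth 0.71 × 100 = 71 now. The defendant offers 71 and keeps 100 − 71 = 29.
Round 3 (the plaintiff proposes): the defendant can get 29 next round, worth 0.71 × 29 = 20.59 now, so the plaintiff offers 20.59, keeping 79.41.
Round 2 (the defendant proposes): the plaintiff can get 79.41 next round, worth 0.71 × 79.41 = 56.3811 now. The defendant offers 56.3811 and keeps 100 − 56.3811 = 43.6189.
So by rejecting in round 1, the defendant gets 43.6189 next round, worth 0.71 × 43.6189 = 30.969419 now.
Offer 38 ≥ 30.969419, so the defendant accepts.

Accept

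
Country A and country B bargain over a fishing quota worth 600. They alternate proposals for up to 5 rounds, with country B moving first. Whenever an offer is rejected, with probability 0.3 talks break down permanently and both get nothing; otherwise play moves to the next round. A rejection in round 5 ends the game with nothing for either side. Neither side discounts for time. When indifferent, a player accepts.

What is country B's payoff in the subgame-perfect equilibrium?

412.26

Round 5 (country B proposes): country A will accept anything ≥ 0, so country B offers 0 and keeps 600.
Round 4 (country A proposes): rejecting gives country B an expected 0.7 × 600 = 420; country A offers that and keeps 180.
Round 3 (country B proposes): rejecting gives country A an expected 0.7 × 180 = 126, so country B offers 126, keeping 474.
Round 2 (country A proposes): rejecting gives country B an expected 0.7 × 474 = 331.8; country A offers that and keeps 268.2.
Round 1 (country B proposes): rejecting gives country A an expected 0.7 × 268.2 = 187.74, so country B offers 187.74, keeping 412.26.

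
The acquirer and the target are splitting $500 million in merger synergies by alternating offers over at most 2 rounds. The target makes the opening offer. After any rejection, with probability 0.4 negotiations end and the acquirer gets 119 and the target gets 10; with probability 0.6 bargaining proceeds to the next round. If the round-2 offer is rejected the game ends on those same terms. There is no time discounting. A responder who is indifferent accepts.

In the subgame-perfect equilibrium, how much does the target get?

158.4

Round 2 (the acquirer proposes): the target gets 10 if talks fail, so the acquirer offers 10 and keeps 490.
Round 1 (the target proposes): rejecting gives the acquirer an expected 0.6 × 490 + 0.4 × 119 = 341.6; the target offers that and keeps 158.4.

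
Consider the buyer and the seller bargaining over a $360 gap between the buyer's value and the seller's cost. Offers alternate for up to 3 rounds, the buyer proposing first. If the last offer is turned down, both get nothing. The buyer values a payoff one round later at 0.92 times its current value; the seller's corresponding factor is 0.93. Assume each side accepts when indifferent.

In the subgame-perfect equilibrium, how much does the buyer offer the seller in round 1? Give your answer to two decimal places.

26.78

Solve by backward induction from round 3.
Round 3 (the buyer proposes): rejection yields 0 for the seller; the buyer offers 0 and keeps 360.
Round 2 (the seller proposes): the buyer can get 360 next round, worth 0.92 × 360 = 331.2 now; the seller offers that and keeps 28.8.
Round 1 (the buyer proposes): the seller can get 28.8 next round, worth 0.93 × 28.8 = 26.784 now. The buyer offers 26.784 and keeps 360 − 26.784 = 333.216.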